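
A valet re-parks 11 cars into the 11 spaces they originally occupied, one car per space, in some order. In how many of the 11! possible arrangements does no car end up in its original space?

Use !n = n·!(n-1) + (-1)^n.
!11 = 11·1334961 - 1 = 14684570

14684570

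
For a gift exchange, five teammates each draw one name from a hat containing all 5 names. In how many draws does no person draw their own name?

44

Use !n = n·!(n-1) + (-1)^n.
!5 = 5·9 - 1 = 44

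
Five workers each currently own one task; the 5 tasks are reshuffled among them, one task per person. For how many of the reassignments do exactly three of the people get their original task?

Pick the 3 fixed positions: C(5,3) = 10 ways.
The remaining 2 must be deranged: !2 = 1.
Total: 10 × 1 = 10.

10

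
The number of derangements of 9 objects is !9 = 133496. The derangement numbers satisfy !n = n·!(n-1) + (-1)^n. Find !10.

1334961

!10 = 10·133496 + 1 = 1334961.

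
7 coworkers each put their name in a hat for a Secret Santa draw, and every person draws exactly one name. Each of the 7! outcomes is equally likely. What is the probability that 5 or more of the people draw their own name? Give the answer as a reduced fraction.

Favorable outcomes: Σ_{i≥5} C(7,i)·!(7-i) = 21·1 + 7·0 + 1·1 = 22.
Total outcomes: 7! = 5040.
Probability = 22/5040 = 11/2520.

11/2520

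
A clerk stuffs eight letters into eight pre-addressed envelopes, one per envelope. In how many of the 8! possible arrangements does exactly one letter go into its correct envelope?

14832

Choose which one of the 8 is fixed: C(8,1) = 8.
The other 7 form a derangement: !7 = 1854.
Total: 8 × 1854 = 14832.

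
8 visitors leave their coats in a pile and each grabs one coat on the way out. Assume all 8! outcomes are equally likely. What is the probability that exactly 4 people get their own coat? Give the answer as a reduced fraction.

1/64

Favorable outcomes: C(8,4)·!4 = 70·9 = 630.
Total outcomes: 8! = 40320.
Probability = 630/40320 = 1/64.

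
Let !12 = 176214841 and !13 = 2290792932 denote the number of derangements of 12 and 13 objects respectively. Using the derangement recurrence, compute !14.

!14 = (14-1)·(!13 + !12) = 13·(2290792932 + 176214841) = 13·2467007773 = 32071101049.

32071101049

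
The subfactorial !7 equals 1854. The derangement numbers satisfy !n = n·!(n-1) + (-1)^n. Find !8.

!8 = 8·1854 + 1 = 14833.

14833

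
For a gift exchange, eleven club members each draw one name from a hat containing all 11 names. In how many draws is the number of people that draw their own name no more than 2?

36711421

# with exactly i fixed is C(11,i)·!(11-i); sum over i=0..2:
  i=0: C(11,0)·!11 = 1·14684570 = 14684570
  i=1: C(11,1)·!10 = 11·1334961 = 14684571
  i=2: C(11,2)·!9 = 55·133496 = 7342280
Total = 36711421.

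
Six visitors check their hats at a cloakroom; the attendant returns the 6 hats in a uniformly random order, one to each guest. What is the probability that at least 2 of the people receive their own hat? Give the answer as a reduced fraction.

191/720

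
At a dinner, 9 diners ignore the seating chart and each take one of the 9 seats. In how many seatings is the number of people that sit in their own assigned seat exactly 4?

5544

Pick the 4 fixed positions: C(9,4) = 126 ways.
The other 5 form a derangement: !5 = 44.
Total: 126 × 44 = 5544.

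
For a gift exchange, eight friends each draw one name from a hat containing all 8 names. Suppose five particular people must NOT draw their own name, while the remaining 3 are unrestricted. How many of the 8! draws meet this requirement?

Let A_j be the event that the j-th constrained one is fixed. By inclusion-exclusion over the 5 events:
Σ_{j=0}^{5} (-1)^j C(5,j)(8-j)!
= C(5,0)·8! - C(5,1)·7! + C(5,2)·6! - C(5,3)·5! + C(5,4)·4! - C(5,5)·3!
= 40320 - 25200 + 7200 - 1200 + 120 - 6
= 21234

21234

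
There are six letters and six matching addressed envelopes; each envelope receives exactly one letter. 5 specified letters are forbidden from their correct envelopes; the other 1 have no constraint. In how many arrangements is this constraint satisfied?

309

Inclusion-exclusion on the 5 forbidden self-matches:
Σ_{j=0}^{5} (-1)^j C(5,j)(6-j)!
= C(5,0)·6! - C(5,1)·5! + C(5,2)·4! - C(5,3)·3! + C(5,4)·2! - C(5,5)·1!
= 720 - 600 + 240 - 60 + 10 - 1
= 309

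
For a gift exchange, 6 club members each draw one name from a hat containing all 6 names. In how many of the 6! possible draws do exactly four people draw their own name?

Choose which 4 of the 6 are fixed: C(6,4) = 15.
The other 2 form a derangement: !2 = 1.
Total: 15 × 1 = 15.

15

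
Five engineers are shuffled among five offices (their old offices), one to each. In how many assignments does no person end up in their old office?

44

Recurrence: !5 = 4·(!4 + !3).
!5 = 4·(9 + 2) = 4·11 = 44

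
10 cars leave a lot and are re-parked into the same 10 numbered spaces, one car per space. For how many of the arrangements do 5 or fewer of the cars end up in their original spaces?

3626624

# with exactly i fixed is C(10,i)·!(10-i); sum over i=0..5:
  i=0: C(10,0)·!10 = 1·1334961 = 1334961
  i=1: C(10,1)·!9 = 10·133496 = 1334960
  i=2: C(10,2)·!8 = 45·14833 = 667485
  i=3: C(10,3)·!7 = 120·1854 = 222480
  i=4: C(10,4)·!6 = 210·265 = 55650
  i=5: C(10,5)·!5 = 252·44 = 11088
Total = 3626624.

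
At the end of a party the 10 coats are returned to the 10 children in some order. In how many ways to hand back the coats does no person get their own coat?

Recurrence: !10 = 10·!9 + (-1)^10.
!10 = 10·133496 + 1 = 1334961

1334961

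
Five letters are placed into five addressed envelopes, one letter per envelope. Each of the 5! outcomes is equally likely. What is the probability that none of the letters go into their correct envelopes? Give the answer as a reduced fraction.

Favorable outcomes: !5 = 44.
Total outcomes: 5! = 120.
Probability = 44/120 = 11/30.

11/30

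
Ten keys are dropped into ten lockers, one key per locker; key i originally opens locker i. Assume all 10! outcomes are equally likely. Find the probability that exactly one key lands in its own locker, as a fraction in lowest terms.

16687/45360

Favorable outcomes: C(10,1)·!9 = 10·133496 = 1334960.
Total outcomes: 10! = 3628800.
Probability = 1334960/3628800 = 16687/45360.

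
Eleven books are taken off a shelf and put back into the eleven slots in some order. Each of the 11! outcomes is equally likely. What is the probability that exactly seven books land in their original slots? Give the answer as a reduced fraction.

1/13440

Favorable outcomes: C(11,7)·!4 = 330·9 = 2970.
Total outcomes: 11! = 39916800.
Probability = 2970/39916800 = 1/13440.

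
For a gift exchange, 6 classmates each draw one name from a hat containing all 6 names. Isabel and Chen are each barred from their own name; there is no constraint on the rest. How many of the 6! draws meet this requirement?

504

Inclusion-exclusion on the 2 forbidden self-matches:
Σ_{j=0}^{2} (-1)^j C(2,j)(6-j)!
= C(2,0)·6! - C(2,1)·5! + C(2,2)·4!
= 720 - 240 + 24
= 504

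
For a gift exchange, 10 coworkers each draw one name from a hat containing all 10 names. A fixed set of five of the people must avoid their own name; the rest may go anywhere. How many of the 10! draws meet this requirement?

2170680

Let A_j be the event that the j-th constrained one is fixed. By inclusion-exclusion over the 5 events:
Σ_{j=0}^{5} (-1)^j C(5,j)(10-j)!
= C(5,0)·10! - C(5,1)·9! + C(5,2)·8! - C(5,3)·7! + C(5,4)·6! - C(5,5)·5!
= 3628800 - 1814400 + 403200 - 50400 + 3600 - 120
= 2170680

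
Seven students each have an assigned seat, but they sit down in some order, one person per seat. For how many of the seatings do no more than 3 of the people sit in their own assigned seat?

4948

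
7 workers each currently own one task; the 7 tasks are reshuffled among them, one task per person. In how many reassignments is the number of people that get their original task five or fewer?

5039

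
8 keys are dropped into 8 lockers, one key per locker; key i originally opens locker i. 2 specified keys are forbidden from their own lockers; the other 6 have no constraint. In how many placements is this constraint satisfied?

30960

Inclusion-exclusion on the 2 forbidden self-matches:
Σ_{j=0}^{2} (-1)^j C(2,j)(8-j)!
= C(2,0)·8! - C(2,1)·7! + C(2,2)·6!
= 40320 - 10080 + 720
= 30960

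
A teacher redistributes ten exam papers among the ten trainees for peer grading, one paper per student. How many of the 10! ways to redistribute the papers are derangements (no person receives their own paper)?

1334961

Use !n = n·!(n-1) + (-1)^n.
!10 = 10·133496 + 1 = 1334961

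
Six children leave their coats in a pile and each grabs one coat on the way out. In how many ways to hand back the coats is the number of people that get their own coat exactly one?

264

Choose which one of the 6 is fixed: C(6,1) = 6.
The remaining 5 must be deranged: !5 = 44.
Total: 6 × 44 = 264.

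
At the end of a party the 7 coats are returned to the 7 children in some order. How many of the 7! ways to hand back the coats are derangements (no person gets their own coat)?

1854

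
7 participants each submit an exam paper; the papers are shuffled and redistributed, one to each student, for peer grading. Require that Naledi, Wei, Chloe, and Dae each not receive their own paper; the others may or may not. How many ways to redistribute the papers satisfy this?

Inclusion-exclusion on the 4 forbidden self-matches:
Σ_{j=0}^{4} (-1)^j C(4,j)(7-j)!
= C(4,0)·7! - C(4,1)·6! + C(4,2)·5! - C(4,3)·4! + C(4,4)·3!
= 5040 - 2880 + 720 - 96 + 6
= 2790

2790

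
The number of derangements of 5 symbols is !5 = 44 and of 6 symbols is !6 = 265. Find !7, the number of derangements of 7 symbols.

!7 = (7-1)·(!6 + !5) = 6·(265 + 44) = 6·309 = 1854.

1854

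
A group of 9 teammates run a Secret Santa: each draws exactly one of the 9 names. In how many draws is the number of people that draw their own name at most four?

361541

Sum C(9,i)·!(9-i) for i = 0..4:
  i=0: C(9,0)·!9 = 1·133496 = 133496
  i=1: C(9,1)·!8 = 9·14833 = 133497
  i=2: C(9,2)·!7 = 36·1854 = 66744
  i=3: C(9,3)·!6 = 84·265 = 22260
  i=4: C(9,4)·!5 = 126·44 = 5544
Total = 361541.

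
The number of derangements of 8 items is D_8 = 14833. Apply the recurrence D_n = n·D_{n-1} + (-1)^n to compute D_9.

133496

D_9 = 9·14833 - 1 = 133496.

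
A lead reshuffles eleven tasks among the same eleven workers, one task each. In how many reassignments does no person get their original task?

By inclusion-exclusion, !11 = Σ (-1)^k · 11!/k! for k=0..11
= 11! - 11!/1! + 11!/2! - 11!/3! + 11!/4! - 11!/5! + 11!/6! - 11!/7! + 11!/8! - 11!/9! + 11!/10! - 11!/11!
= 39916800 - 39916800 + 19958400 - 6652800 + 1663200 - 332640 + 55440 - 7920 + 990 - 110 + 11 - 1
= 14684570

14684570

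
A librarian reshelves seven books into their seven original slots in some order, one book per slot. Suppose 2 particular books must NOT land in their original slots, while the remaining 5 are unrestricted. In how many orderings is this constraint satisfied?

3720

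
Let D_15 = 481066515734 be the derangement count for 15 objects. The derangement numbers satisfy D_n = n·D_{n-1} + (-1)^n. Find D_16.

7697064251745

D_16 = 16·481066515734 + 1 = 7697064251745.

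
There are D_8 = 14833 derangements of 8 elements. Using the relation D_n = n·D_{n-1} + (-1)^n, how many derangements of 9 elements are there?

133496

D_9 = 9·14833 - 1 = 133496.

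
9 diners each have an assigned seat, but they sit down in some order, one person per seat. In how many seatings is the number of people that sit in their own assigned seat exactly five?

1134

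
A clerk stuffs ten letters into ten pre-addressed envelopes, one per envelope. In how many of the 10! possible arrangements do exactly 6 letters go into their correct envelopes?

1890

Pick the 6 fixed positions: C(10,6) = 210 ways.
The other 4 form a derangement: !4 = 9.
Total: 210 × 9 = 1890.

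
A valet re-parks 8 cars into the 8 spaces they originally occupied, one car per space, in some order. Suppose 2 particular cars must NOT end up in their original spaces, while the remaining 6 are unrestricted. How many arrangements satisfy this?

30960

Inclusion-exclusion on the 2 forbidden self-matches:
Σ_{j=0}^{2} (-1)^j C(2,j)(8-j)!
= C(2,0)·8! - C(2,1)·7! + C(2,2)·6!
= 40320 - 10080 + 720
= 30960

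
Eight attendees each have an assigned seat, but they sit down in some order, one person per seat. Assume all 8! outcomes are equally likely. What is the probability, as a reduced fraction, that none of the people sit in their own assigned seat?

Favorable outcomes: !8 = 14833.
Total outcomes: 8! = 40320.
Probability = 14833/40320 = 2119/5760.

2119/5760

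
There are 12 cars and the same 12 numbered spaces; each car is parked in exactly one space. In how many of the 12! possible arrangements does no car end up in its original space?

176214841

The number of derangements of 12 is !12 = Σ_{k=0}^{12} (-1)^k·12!/k!
= 12! - 12!/1! + 12!/2! - 12!/3! + 12!/4! - 12!/5! + 12!/6! - 12!/7! + 12!/8! - 12!/9! + 12!/10! - 12!/11! + 12!/12!
= 479001600 - 479001600 + 239500800 - 79833600 + 19958400 - 3991680 + 665280 - 95040 + 11880 - 1320 + 132 - 12 + 1
= 176214841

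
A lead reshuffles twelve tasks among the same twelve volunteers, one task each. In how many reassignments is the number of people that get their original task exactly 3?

29369120

Pick the 3 fixed positions: C(12,3) = 220 ways.
The remaining 9 must be deranged: !9 = 133496.
Total: 220 × 133496 = 29369120.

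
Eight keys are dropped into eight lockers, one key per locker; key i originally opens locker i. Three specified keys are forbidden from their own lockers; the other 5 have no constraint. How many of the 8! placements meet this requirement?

27240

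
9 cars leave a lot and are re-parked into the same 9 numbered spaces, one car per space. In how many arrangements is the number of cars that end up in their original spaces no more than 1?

266993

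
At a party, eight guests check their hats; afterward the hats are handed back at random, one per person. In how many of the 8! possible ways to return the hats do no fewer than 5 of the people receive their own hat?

141

# with exactly i fixed is C(8,i)·!(8-i); sum over i=5..8:
  i=5: C(8,5)·!3 = 56·2 = 112
  i=6: C(8,6)·!2 = 28·1 = 28
  i=7: C(8,7)·!1 = 8·0 = 0
  i=8: C(8,8)·!0 = 1·1 = 1
Total = 141.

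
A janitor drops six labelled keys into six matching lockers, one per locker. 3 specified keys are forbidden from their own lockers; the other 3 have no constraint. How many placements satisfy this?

426

Inclusion-exclusion on the 3 forbidden self-matches:
Σ_{j=0}^{3} (-1)^j C(3,j)(6-j)!
= C(3,0)·6! - C(3,1)·5! + C(3,2)·4! - C(3,3)·3!
= 720 - 360 + 72 - 6
= 426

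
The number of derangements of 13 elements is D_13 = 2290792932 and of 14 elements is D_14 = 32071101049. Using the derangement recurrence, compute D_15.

D_15 = (15-1)·(D_14 + D_13) = 14·(32071101049 + 2290792932) = 14·34361893981 = 481066515734.

481066515734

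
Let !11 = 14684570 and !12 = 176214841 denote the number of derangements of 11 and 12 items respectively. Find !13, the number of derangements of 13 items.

2290792932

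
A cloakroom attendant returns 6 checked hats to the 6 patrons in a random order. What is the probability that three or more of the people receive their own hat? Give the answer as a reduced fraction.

7/90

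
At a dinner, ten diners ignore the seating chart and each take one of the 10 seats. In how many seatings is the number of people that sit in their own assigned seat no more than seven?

3628754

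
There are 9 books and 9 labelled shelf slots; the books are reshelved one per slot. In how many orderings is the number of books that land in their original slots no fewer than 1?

229384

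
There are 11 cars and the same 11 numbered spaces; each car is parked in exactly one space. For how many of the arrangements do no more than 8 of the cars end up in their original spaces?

39916744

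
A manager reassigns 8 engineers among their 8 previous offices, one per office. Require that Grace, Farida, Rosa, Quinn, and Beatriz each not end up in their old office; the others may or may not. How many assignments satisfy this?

21234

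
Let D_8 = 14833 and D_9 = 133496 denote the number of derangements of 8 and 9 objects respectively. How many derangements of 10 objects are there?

1334961

D_10 = (10-1)·(D_9 + D_8) = 9·(133496 + 14833) = 9·148329 = 1334961.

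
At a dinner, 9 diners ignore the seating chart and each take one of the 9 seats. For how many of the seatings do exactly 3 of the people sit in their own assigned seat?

22260

Choose which 3 of the 9 are fixed: C(9,3) = 84.
The remaining 6 must be deranged: !6 = 265.
Total: 84 × 265 = 22260.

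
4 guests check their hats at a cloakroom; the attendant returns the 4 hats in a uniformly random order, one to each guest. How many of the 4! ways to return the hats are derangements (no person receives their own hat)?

!4 is the nearest integer to 4!/e.
4! = 24, and 24/e ≈ 8.83, so !4 = 9.

9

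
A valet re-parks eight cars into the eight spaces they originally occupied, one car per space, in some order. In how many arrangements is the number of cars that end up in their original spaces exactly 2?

7420

Choose which 2 of the 8 are fixed: C(8,2) = 28.
The other 6 form a derangement: !6 = 265.
Total: 28 × 265 = 7420.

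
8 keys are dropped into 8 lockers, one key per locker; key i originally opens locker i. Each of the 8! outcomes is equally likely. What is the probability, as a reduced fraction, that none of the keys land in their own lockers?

Favorable outcomes: !8 = 14833.
Total outcomes: 8! = 40320.
Probability = 14833/40320 = 2119/5760.

2119/5760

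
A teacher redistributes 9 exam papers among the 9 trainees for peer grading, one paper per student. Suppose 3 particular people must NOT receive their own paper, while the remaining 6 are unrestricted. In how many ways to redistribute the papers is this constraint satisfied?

256320

Inclusion-exclusion on the 3 forbidden self-matches:
Σ_{j=0}^{3} (-1)^j C(3,j)(9-j)!
= C(3,0)·9! - C(3,1)·8! + C(3,2)·7! - C(3,3)·6!
= 362880 - 120960 + 15120 - 720
= 256320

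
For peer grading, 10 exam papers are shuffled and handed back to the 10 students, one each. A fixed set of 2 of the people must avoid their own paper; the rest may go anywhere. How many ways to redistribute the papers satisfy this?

2943360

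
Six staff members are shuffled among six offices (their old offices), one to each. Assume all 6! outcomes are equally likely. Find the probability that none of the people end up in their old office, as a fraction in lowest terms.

53/144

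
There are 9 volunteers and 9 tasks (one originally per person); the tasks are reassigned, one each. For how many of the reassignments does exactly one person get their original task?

133497

Choose which one of the 9 is fixed: C(9,1) = 9.
The other 8 form a derangement: !8 = 14833.
Total: 9 × 14833 = 133497.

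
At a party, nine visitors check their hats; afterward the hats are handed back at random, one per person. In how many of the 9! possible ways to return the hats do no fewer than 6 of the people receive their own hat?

205

Sum C(9,i)·!(9-i) for i = 6..9:
  i=6: C(9,6)·!3 = 84·2 = 168
  i=7: C(9,7)·!2 = 36·1 = 36
  i=8: C(9,8)·!1 = 9·0 = 0
  i=9: C(9,9)·!0 = 1·1 = 1
Total = 205.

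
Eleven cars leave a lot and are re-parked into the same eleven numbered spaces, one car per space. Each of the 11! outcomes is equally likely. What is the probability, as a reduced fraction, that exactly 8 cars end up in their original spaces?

1/120960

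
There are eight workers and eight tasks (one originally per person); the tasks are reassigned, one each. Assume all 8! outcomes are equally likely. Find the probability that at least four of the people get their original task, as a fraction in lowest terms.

Favorable outcomes: Σ_{i≥4} C(8,i)·!(8-i) = 70·9 + 56·2 + 28·1 + 8·0 + 1·1 = 771.
Total outcomes: 8! = 40320.
Probability = 771/40320 = 257/13440.

257/13440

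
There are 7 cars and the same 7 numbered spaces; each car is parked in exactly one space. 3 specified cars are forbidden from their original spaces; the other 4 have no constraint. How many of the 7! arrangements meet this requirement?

3216

Let A_j be the event that the j-th constrained one is fixed. By inclusion-exclusion over the 3 events:
Σ_{j=0}^{3} (-1)^j C(3,j)(7-j)!
= C(3,0)·7! - C(3,1)·6! + C(3,2)·5! - C(3,3)·4!
= 5040 - 2160 + 360 - 24
= 3216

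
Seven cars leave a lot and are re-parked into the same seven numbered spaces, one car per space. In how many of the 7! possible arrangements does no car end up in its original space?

Recurrence: !7 = 7·!6 + (-1)^7.
!7 = 7·265 - 1 = 1854

1854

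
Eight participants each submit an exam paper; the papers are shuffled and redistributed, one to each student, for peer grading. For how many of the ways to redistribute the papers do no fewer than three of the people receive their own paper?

3235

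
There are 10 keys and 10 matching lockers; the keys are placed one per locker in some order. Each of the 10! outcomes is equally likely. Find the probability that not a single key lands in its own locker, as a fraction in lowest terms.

16481/44800

Favorable outcomes: !10 = 1334961.
Total outcomes: 10! = 3628800.
Probability = 1334961/3628800 = 16481/44800.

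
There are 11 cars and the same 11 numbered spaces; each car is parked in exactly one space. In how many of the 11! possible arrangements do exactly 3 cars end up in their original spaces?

Choose which 3 of the 11 are fixed: C(11,3) = 165.
The remaining 8 must be deranged: !8 = 14833.
Total: 165 × 14833 = 2447445.

2447445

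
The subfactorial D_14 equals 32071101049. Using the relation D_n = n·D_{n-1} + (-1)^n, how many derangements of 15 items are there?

481066515734

D_15 = 15·32071101049 - 1 = 481066515734.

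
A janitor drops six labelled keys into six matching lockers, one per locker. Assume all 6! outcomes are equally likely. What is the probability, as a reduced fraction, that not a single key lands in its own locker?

53/144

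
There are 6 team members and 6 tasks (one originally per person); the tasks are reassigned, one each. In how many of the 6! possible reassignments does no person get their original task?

265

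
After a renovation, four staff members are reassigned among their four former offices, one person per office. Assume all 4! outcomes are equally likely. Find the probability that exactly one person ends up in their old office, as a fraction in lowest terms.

1/3

Favorable outcomes: C(4,1)·!3 = 4·2 = 8.
Total outcomes: 4! = 24.
Probability = 8/24 = 1/3.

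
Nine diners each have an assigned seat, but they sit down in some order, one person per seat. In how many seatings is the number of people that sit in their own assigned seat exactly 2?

66744

Pick the 2 fixed positions: C(9,2) = 36 ways.
The remaining 7 must be deranged: !7 = 1854.
Total: 36 × 1854 = 66744.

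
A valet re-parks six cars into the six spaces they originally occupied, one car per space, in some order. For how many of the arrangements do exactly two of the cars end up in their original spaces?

Choose which 2 of the 6 are fixed: C(6,2) = 15.
The other 4 form a derangement: !4 = 9.
Total: 15 × 9 = 135.

135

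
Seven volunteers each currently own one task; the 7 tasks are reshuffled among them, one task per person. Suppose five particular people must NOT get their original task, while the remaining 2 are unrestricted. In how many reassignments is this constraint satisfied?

2428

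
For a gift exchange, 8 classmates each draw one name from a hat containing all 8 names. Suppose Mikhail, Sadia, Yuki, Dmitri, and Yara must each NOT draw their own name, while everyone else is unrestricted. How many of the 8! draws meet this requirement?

21234

Let A_j be the event that the j-th constrained one is fixed. By inclusion-exclusion over the 5 events:
Σ_{j=0}^{5} (-1)^j C(5,j)(8-j)!
= C(5,0)·8! - C(5,1)·7! + C(5,2)·6! - C(5,3)·5! + C(5,4)·4! - C(5,5)·3!
= 40320 - 25200 + 7200 - 1200 + 120 - 6
= 21234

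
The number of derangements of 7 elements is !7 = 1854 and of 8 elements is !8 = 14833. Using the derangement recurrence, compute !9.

!9 = (9-1)·(!8 + !7) = 8·(14833 + 1854) = 8·16687 = 133496.

133496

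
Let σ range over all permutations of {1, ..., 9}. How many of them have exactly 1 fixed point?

Pick the single fixed position: C(9,1) = 9 ways.
The other 8 form a derangement: !8 = 14833.
Total: 9 × 14833 = 133497.

133497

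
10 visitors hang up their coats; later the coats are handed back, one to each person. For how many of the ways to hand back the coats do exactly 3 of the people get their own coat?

222480

Choose which 3 of the 10 are fixed: C(10,3) = 120.
The other 7 form a derangement: !7 = 1854.
Total: 120 × 1854 = 222480.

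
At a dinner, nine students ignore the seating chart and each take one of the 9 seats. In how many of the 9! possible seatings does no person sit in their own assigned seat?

Use !n = n·!(n-1) + (-1)^n.
!9 = 9·14833 - 1 = 133496

133496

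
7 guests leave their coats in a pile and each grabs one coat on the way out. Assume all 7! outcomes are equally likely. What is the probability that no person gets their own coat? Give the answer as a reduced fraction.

Favorable outcomes: !7 = 1854.
Total outcomes: 7! = 5040.
Probability = 1854/5040 = 103/280.

103/280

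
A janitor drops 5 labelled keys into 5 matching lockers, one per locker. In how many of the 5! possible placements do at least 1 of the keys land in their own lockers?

# with exactly i fixed is C(5,i)·!(5-i); sum over i=1..5:
  i=1: C(5,1)·!4 = 5·9 = 45
  i=2: C(5,2)·!3 = 10·2 = 20
  i=3: C(5,3)·!2 = 10·1 = 10
  i=4: C(5,4)·!1 = 5·0 = 0
  i=5: C(5,5)·!0 = 1·1 = 1
Total = 76.

76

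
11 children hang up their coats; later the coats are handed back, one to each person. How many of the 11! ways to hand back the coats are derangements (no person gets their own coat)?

14684570

The subfactorial !11 = [11!/e] (nearest integer).
11! = 39916800, and 39916800/e ≈ 14684570.08, so !11 = 14684570.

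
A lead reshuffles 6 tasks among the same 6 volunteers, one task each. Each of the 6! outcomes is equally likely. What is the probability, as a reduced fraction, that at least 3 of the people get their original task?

Favorable outcomes: Σ_{i≥3} C(6,i)·!(6-i) = 20·2 + 15·1 + 6·0 + 1·1 = 56.
Total outcomes: 6! = 720.
Probability = 56/720 = 7/90.

7/90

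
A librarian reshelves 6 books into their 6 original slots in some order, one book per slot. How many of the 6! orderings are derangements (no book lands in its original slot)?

The number of derangements of 6 is !6 = Σ_{k=0}^{6} (-1)^k·6!/k!
= 6! - 6!/1! + 6!/2! - 6!/3! + 6!/4! - 6!/5! + 6!/6!
= 720 - 720 + 360 - 120 + 30 - 6 + 1
= 265

265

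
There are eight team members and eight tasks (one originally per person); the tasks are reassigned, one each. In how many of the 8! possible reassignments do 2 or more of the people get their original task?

10655

Sum C(8,i)·!(8-i) for i = 2..8:
  i=2: C(8,2)·!6 = 28·265 = 7420
  i=3: C(8,3)·!5 = 56·44 = 2464
  i=4: C(8,4)·!4 = 70·9 = 630
  i=5: C(8,5)·!3 = 56·2 = 112
  i=6: C(8,6)·!2 = 28·1 = 28
  i=7: C(8,7)·!1 = 8·0 = 0
  i=8: C(8,8)·!0 = 1·1 = 1
Total = 10655.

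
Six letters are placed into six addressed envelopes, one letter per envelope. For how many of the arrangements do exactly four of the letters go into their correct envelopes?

15

Pick the 4 fixed positions: C(6,4) = 15 ways.
The remaining 2 must be deranged: !2 = 1.
Total: 15 × 1 = 15.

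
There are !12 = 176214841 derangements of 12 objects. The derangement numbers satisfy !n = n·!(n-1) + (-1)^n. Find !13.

2290792932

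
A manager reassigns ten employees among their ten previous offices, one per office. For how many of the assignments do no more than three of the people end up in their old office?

Sum C(10,i)·!(10-i) for i = 0..3:
  i=0: C(10,0)·!10 = 1·1334961 = 1334961
  i=1: C(10,1)·!9 = 10·133496 = 1334960
  i=2: C(10,2)·!8 = 45·14833 = 667485
  i=3: C(10,3)·!7 = 120·1854 = 222480
Total = 3559886.

3559886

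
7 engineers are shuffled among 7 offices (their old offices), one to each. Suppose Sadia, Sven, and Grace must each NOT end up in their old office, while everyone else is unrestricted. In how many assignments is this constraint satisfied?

3216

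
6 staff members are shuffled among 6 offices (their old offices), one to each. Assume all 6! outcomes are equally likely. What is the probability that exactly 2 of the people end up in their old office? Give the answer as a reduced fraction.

Favorable outcomes: C(6,2)·!4 = 15·9 = 135.
Total outcomes: 6! = 720.
Probability = 135/720 = 3/16.

3/16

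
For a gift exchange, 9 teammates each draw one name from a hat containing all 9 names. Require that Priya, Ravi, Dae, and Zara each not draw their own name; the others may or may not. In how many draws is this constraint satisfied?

229080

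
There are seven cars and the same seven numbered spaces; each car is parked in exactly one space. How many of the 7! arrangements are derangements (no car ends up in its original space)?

1854

Recurrence: !7 = 7·!6 + (-1)^7.
!7 = 7·265 - 1 = 1854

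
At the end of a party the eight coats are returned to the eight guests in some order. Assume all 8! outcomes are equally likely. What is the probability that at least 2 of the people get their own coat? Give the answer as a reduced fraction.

2131/8064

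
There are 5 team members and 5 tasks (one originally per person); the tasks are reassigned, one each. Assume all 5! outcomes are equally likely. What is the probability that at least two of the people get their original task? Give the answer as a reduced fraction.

31/120

Favorable outcomes: Σ_{i≥2} C(5,i)·!(5-i) = 10·2 + 10·1 + 5·0 + 1·1 = 31.
Total outcomes: 5! = 120.
Probability = 31/120 = 31/120.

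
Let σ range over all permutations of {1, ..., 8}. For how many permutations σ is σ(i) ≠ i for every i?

By inclusion-exclusion, !8 = Σ (-1)^k · 8!/k! for k=0..8
= 8! - 8!/1! + 8!/2! - 8!/3! + 8!/4! - 8!/5! + 8!/6! - 8!/7! + 8!/8!
= 40320 - 40320 + 20160 - 6720 + 1680 - 336 + 56 - 8 + 1
= 14833

14833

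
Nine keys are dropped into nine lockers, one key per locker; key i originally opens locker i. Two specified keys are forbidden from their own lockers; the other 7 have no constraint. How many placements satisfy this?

Inclusion-exclusion on the 2 forbidden self-matches:
Σ_{j=0}^{2} (-1)^j C(2,j)(9-j)!
= C(2,0)·9! - C(2,1)·8! + C(2,2)·7!
= 362880 - 80640 + 5040
= 287280

287280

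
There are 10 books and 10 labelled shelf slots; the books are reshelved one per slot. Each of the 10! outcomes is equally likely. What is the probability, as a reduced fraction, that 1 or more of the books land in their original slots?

28319/44800

Favorable outcomes: Σ_{i≥1} C(10,i)·!(10-i) = 10·133496 + 45·14833 + 120·1854 + 210·265 + 252·44 + 210·9 + 120·2 + 45·1 + 10·0 + 1·1 = 2293839.
Total outcomes: 10! = 3628800.
Probability = 2293839/3628800 = 28319/44800.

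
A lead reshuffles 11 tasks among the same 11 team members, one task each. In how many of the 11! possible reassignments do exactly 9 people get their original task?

Pick the 9 fixed positions: C(11,9) = 55 ways.
The remaining 2 must be deranged: !2 = 1.
Total: 55 × 1 = 55.

55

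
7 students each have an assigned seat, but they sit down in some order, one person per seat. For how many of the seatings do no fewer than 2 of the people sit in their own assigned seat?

# with exactly i fixed is C(7,i)·!(7-i); sum over i=2..7:
  i=2: C(7,2)·!5 = 21·44 = 924
  i=3: C(7,3)·!4 = 35·9 = 315
  i=4: C(7,4)·!3 = 35·2 = 70
  i=5: C(7,5)·!2 = 21·1 = 21
  i=6: C(7,6)·!1 = 7·0 = 0
  i=7: C(7,7)·!0 = 1·1 = 1
Total = 1331.

1331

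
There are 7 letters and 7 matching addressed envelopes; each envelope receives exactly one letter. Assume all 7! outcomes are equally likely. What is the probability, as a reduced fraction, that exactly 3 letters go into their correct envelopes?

1/16

Favorable outcomes: C(7,3)·!4 = 35·9 = 315.
Total outcomes: 7! = 5040.
Probability = 315/5040 = 1/16.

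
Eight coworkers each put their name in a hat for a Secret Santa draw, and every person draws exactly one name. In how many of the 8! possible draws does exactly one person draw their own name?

Choose which one of the 8 is fixed: C(8,1) = 8.
The other 7 form a derangement: !7 = 1854.
Total: 8 × 1854 = 14832.

14832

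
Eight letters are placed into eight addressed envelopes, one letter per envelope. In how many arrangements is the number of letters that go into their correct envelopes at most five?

40291

# with exactly i fixed is C(8,i)·!(8-i); sum over i=0..5:
  i=0: C(8,0)·!8 = 1·14833 = 14833
  i=1: C(8,1)·!7 = 8·1854 = 14832
  i=2: C(8,2)·!6 = 28·265 = 7420
  i=3: C(8,3)·!5 = 56·44 = 2464
  i=4: C(8,4)·!4 = 70·9 = 630
  i=5: C(8,5)·!3 = 56·2 = 112
Total = 40291.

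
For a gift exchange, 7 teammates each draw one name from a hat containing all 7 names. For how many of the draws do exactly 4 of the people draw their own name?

70

Choose which 4 of the 7 are fixed: C(7,4) = 35.
The remaining 3 must be deranged: !3 = 2.
Total: 35 × 2 = 70.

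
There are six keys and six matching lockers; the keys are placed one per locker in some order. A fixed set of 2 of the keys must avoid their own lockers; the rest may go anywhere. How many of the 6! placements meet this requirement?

504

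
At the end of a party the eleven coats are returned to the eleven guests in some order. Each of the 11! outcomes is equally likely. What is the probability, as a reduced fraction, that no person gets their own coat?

1468457/3991680

Favorable outcomes: !11 = 14684570.
Total outcomes: 11! = 39916800.
Probability = 14684570/39916800 = 1468457/3991680.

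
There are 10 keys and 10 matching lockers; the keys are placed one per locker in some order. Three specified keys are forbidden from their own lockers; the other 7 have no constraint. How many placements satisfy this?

2656080

Inclusion-exclusion on the 3 forbidden self-matches:
Σ_{j=0}^{3} (-1)^j C(3,j)(10-j)!
= C(3,0)·10! - C(3,1)·9! + C(3,2)·8! - C(3,3)·7!
= 3628800 - 1088640 + 120960 - 5040
= 2656080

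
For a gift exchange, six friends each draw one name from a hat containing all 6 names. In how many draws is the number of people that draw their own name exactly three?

40

Choose which 3 of the 6 are fixed: C(6,3) = 20.
The other 3 form a derangement: !3 = 2.
Total: 20 × 2 = 40.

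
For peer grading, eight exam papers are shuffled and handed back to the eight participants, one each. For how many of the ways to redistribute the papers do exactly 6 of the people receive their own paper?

28

Pick the 6 fixed positions: C(8,6) = 28 ways.
The other 2 form a derangement: !2 = 1.
Total: 28 × 1 = 28.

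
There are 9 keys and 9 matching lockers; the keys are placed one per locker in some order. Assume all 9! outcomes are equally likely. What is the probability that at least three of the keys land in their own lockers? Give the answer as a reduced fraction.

29143/362880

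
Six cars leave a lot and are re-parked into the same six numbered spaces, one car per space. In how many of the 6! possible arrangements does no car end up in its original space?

Use !n = (n-1)(!(n-1) + !(n-2)).
!6 = 5·(44 + 9) = 5·53 = 265

265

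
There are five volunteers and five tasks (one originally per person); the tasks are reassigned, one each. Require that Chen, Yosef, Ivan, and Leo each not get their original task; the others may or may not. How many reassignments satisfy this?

53

Inclusion-exclusion on the 4 forbidden self-matches:
Σ_{j=0}^{4} (-1)^j C(4,j)(5-j)!
= C(4,0)·5! - C(4,1)·4! + C(4,2)·3! - C(4,3)·2! + C(4,4)·1!
= 120 - 96 + 36 - 8 + 1
= 53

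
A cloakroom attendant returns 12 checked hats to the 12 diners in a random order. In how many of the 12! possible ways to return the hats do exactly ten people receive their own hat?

66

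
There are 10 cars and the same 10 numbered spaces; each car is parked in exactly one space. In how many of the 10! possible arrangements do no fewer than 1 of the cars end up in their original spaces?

2293839

# with exactly i fixed is C(10,i)·!(10-i); sum over i=1..10:
  i=1: C(10,1)·!9 = 10·133496 = 1334960
  i=2: C(10,2)·!8 = 45·14833 = 667485
  i=3: C(10,3)·!7 = 120·1854 = 222480
  i=4: C(10,4)·!6 = 210·265 = 55650
  i=5: C(10,5)·!5 = 252·44 = 11088
  i=6: C(10,6)·!4 = 210·9 = 1890
  i=7: C(10,7)·!3 = 120·2 = 240
  i=8: C(10,8)·!2 = 45·1 = 45
  i=9: C(10,9)·!1 = 10·0 = 0
  i=10: C(10,10)·!0 = 1·1 = 1
Total = 2293839.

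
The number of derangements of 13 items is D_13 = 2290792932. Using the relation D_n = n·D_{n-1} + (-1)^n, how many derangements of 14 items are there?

32071101049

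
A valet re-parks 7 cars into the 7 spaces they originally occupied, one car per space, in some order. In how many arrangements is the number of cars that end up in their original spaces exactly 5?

21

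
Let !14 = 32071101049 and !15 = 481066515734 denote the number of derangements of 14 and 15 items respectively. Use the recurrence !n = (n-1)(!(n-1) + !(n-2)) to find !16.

7697064251745

!16 = (16-1)·(!15 + !14) = 15·(481066515734 + 32071101049) = 15·513137616783 = 7697064251745.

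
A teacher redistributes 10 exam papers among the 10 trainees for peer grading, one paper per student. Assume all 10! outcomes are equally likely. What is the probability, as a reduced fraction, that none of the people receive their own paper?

Favorable outcomes: !10 = 1334961.
Total outcomes: 10! = 3628800.
Probability = 1334961/3628800 = 16481/44800.

16481/44800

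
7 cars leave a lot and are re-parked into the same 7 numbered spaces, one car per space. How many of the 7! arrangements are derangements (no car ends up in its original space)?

!7 is the nearest integer to 7!/e.
7! = 5040, and 5040/e ≈ 1854.11, so !7 = 1854.

1854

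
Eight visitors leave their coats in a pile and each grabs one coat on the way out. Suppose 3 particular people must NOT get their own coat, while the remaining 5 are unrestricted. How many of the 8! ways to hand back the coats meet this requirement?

Let A_j be the event that the j-th constrained one is fixed. By inclusion-exclusion over the 3 events:
Σ_{j=0}^{3} (-1)^j C(3,j)(8-j)!
= C(3,0)·8! - C(3,1)·7! + C(3,2)·6! - C(3,3)·5!
= 40320 - 15120 + 2160 - 120
= 27240

27240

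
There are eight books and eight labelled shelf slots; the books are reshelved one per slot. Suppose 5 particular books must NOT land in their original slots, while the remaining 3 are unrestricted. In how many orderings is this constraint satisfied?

21234

Let A_j be the event that the j-th constrained one is fixed. By inclusion-exclusion over the 5 events:
Σ_{j=0}^{5} (-1)^j C(5,j)(8-j)!
= C(5,0)·8! - C(5,1)·7! + C(5,2)·6! - C(5,3)·5! + C(5,4)·4! - C(5,5)·3!
= 40320 - 25200 + 7200 - 1200 + 120 - 6
= 21234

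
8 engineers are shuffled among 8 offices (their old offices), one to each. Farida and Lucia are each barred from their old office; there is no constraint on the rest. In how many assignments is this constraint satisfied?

30960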